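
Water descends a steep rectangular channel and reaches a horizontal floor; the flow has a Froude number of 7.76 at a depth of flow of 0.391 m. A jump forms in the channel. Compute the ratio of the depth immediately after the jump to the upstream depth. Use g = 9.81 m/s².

y₂/y₁ = 10.5

Fr₁ = 7.76 (given).
By Bélanger, y₂/y₁ = ½[√(1 + 8Fr₁²) − 1] = ½[√482.7 − 1] = 10.5.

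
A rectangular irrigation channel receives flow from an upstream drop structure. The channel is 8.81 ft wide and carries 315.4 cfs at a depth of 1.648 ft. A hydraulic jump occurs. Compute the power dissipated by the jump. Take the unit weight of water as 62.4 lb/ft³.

P = 81.55 hp

q = Q/b = 315.4/8.81 = 35.80 ft²/s; V₁ = q/y₁ = 21.72 ft/s. Fr₁ = V₁/√(g·y₁) = 2.982.
By Bélanger, y₂/y₁ = ½[√(1 + 8Fr₁²) − 1] = ½[√72.143 − 1] = 3.747.
y₂ = 3.747 × 1.648 = 6.175 ft.
Head loss: ΔE = (y₂ − y₁)³/(4y₁y₂) = (6.175 − 1.648)³/(4×1.648×6.175) = 92.76/40.70 = 2.279 ft.
P = γ·Q·ΔE/550 = 62.4 × 315.4 × 2.279 / 550 = 81.55 hp.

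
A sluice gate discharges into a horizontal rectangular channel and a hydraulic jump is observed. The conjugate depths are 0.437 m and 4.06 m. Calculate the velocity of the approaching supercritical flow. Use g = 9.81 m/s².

V₁ = 14.3 m/s

For a rectangular channel the momentum equation gives q² = ½·g·y₁·y₂·(y₁ + y₂) = ½×9.81×0.437×4.06×4.50 = 39.1.
q = √39.1 = 6.26 m²/s.
V₁ = q/y₁ = 6.26/0.437 = 14.3 m/s.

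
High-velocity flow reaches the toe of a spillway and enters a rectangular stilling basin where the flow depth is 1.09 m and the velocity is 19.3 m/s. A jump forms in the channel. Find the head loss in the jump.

Fr₁ = V₁/√(g·y₁) = 19.3/√(9.81×1.09) = 5.90.
From the momentum equation for a rectangular channel, y₂/y₁ = ½[√(1 + 8Fr₁²) − 1] = ½[√279.7 − 1] = 7.86.
y₂ = 7.86 × 1.09 = 8.57 m.
Head loss: ΔE = (y₂ − y₁)³/(4y₁y₂) = (8.57 − 1.09)³/(4×1.09×8.57) = 418/37.4 = 11.2 m.

ΔE = 11.2 m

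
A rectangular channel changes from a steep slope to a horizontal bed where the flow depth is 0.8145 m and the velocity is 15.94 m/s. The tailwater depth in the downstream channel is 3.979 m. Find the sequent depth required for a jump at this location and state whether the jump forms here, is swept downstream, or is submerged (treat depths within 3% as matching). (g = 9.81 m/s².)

y₂ = 6.101 m; the jump is swept downstream

Fr₁ = V₁/√(g·y₁) = 15.94/√(9.81×0.8145) = 5.639.
From the momentum equation for a rectangular channel, y₂/y₁ = ½[√(1 + 8Fr₁²) − 1] = ½[√255.39 − 1] = 7.491.
y₂ = 7.491 × 0.8145 = 6.101 m.
Tailwater y_tw = 3.979 m: y_tw < y₂, so the jump is swept downstream.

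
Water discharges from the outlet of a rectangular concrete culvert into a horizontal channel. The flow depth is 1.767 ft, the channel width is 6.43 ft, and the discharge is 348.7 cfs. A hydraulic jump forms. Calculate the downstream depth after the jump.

y₂ = 9.322 ft

q = Q/b = 348.7/6.43 = 54.23 ft²/s; V₁ = q/y₁ = 30.69 ft/s. Fr₁ = V₁/√(g·y₁) = 4.069.
By Bélanger, y₂/y₁ = ½[√(1 + 8Fr₁²) − 1] = ½[√133.44 − 1] = 5.276.
y₂ = 5.276 × 1.767 = 9.322 ft.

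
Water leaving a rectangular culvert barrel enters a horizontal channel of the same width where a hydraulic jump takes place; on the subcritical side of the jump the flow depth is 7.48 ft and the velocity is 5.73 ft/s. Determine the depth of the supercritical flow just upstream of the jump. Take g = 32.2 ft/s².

Fr₂ = V₂/√(g·y₂) = 5.73/√(32.2×7.48) = 0.369.
From the momentum equation (using Fr₂), y₁/y₂ = ½[√(1 + 8Fr₂²) − 1] = ½[√2.091 − 1] = 0.223.
y₁ = 0.223 × 7.48 = 1.67 ft.

y₁ = 1.67 ft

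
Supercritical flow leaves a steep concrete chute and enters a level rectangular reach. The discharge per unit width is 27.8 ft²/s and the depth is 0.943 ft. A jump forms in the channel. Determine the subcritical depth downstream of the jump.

y₂ = 6.68 ft

V₁ = q/y₁ = 27.8/0.943 = 29.5 ft/s. Fr₁ = V₁/√(g·y₁) = 29.5/√(32.2×0.943) = 5.35.
By Bélanger, y₂/y₁ = ½[√(1 + 8Fr₁²) − 1] = ½[√230.0 − 1] = 7.08.
y₂ = 7.08 × 0.943 = 6.68 ft.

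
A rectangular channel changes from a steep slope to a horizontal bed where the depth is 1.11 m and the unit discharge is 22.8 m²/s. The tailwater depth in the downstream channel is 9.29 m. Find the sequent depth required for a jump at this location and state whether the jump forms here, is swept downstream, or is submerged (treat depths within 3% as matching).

y₂ = 9.23 m; the jump forms here

V₁ = q/y₁ = 22.8/1.11 = 20.5 m/s. Fr₁ = V₁/√(g·y₁) = 20.5/√(9.81×1.11) = 6.22.
By Bélanger, y₂/y₁ = ½[√(1 + 8Fr₁²) − 1] = ½[√311.0 − 1] = 8.32.
y₂ = 8.32 × 1.11 = 9.23 m.
Tailwater y_tw = 9.29 m: y_tw ≈ y₂, so the jump forms here.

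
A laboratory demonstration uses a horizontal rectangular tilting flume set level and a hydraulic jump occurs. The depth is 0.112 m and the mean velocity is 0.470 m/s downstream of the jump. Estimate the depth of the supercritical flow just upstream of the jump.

y₁ = 0.0344 m

Fr₂ = V₂/√(g·y₂) = 0.470/√(9.81×0.112) = 0.448.
Since the conjugate-depth ratio holds either way, y₁/y₂ = ½[√(1 + 8Fr₂²) − 1] = ½[√2.608 − 1] = 0.308.
y₁ = 0.308 × 0.112 = 0.0344 m.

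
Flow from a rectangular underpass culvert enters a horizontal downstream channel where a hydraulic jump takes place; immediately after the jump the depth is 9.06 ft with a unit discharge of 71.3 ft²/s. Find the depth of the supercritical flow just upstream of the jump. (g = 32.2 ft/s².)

V₂ = q/y₂ = 71.3/9.06 = 7.87 ft/s; Fr₂ = V₂/√(g·y₂) = 0.461.
From the momentum equation (using Fr₂), y₁/y₂ = ½[√(1 + 8Fr₂²) − 1] = ½[√2.698 − 1] = 0.321.
y₁ = 0.321 × 9.06 = 2.91 ft.

y₁ = 2.91 ft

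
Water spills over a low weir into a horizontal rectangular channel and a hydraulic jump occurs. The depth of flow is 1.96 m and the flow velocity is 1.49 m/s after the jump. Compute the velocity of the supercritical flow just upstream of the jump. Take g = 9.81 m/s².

V₁ = 7.70 m/s

Fr₂ = V₂/√(g·y₂) = 1.49/√(9.81×1.96) = 0.340.
Applying the sequent-depth relation in reverse, y₁/y₂ = ½[√(1 + 8Fr₂²) − 1] = ½[√1.924 − 1] = 0.193.
y₁ = 0.193 × 1.96 = 0.379 m.
V₁ = q/y₁ = 2.92/0.379 = 7.70 m/s.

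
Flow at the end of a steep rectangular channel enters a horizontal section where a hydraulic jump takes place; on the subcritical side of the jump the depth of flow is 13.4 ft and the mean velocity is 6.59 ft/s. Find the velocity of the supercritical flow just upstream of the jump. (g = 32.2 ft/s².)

Fr₂ = V₂/√(g·y₂) = 6.59/√(32.2×13.4) = 0.317.
Since the conjugate-depth ratio holds either way, y₁/y₂ = ½[√(1 + 8Fr₂²) − 1] = ½[√1.805 − 1] = 0.172.
y₁ = 0.172 × 13.4 = 2.30 ft.
V₁ = q/y₁ = 88.3/2.30 = 38.4 ft/s.

V₁ = 38.4 ft/s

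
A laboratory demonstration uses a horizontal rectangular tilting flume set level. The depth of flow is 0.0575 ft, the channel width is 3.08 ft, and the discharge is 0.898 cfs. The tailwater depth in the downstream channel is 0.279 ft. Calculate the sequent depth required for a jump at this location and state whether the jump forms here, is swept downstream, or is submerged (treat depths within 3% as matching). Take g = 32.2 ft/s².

y₂ = 0.276 ft; the jump forms here

q = Q/b = 0.898/3.08 = 0.292 ft²/s; V₁ = q/y₁ = 5.07 ft/s. Fr₁ = V₁/√(g·y₁) = 3.73.
Sequent-depth ratio: y₂/y₁ = ½[√(1 + 8Fr₁²) − 1] = ½[√112.1 − 1] = 4.79.
y₂ = 4.79 × 0.0575 = 0.276 ft.
Tailwater y_tw = 0.279 ft: y_tw ≈ y₂, so the jump forms here.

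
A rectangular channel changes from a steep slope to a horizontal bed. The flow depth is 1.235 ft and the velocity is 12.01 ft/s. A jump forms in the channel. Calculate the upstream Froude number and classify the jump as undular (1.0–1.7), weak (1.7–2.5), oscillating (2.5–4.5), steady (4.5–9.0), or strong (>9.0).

Fr₁ = 1.905; weak jump

Fr₁ = V₁/√(g·y₁) = 12.01/√(32.2×1.235) = 1.905.
Fr₁ = 1.905 lies in the weak range.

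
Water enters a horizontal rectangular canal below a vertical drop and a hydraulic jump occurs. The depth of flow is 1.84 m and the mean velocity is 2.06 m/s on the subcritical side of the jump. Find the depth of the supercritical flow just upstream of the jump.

Fr₂ = V₂/√(g·y₂) = 2.06/√(9.81×1.84) = 0.485.
The Bélanger relation is symmetric: y₁/y₂ = ½[√(1 + 8Fr₂²) − 1] = ½[√2.881 − 1] = 0.349.
y₁ = 0.349 × 1.84 = 0.642 m.

y₁ = 0.642 m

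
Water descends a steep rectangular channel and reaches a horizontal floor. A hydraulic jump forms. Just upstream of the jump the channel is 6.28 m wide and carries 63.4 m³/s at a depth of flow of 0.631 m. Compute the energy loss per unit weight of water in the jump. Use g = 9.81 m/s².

ΔE = 8.07 m

q = Q/b = 63.4/6.28 = 10.1 m²/s; V₁ = q/y₁ = 16.0 m/s. Fr₁ = V₁/√(g·y₁) = 6.43.
By Bélanger, y₂/y₁ = ½[√(1 + 8Fr₁²) − 1] = ½[√331.8 − 1] = 8.61.
y₂ = 8.61 × 0.631 = 5.43 m.
Head loss: ΔE = (y₂ − y₁)³/(4y₁y₂) = (5.43 − 0.631)³/(4×0.631×5.43) = 111/13.7 = 8.07 m.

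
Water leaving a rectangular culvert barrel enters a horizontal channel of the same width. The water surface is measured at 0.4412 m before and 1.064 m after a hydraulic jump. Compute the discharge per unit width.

For a rectangular channel the momentum equation gives q² = ½·g·y₁·y₂·(y₁ + y₂) = ½×9.81×0.4412×1.064×1.505 = 3.466.
q = √3.466 = 1.862 m²/s.

q = 1.862 m²/s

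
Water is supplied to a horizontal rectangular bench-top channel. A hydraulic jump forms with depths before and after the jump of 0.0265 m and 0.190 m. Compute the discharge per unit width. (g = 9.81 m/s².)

q = 0.0731 m²/s

For a rectangular channel the momentum equation gives q² = ½·g·y₁·y₂·(y₁ + y₂) = ½×9.81×0.0265×0.190×0.216 = 0.00535.
q = √0.00535 = 0.0731 m²/s.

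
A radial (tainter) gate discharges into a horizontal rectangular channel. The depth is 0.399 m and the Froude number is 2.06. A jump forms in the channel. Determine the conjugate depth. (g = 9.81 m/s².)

Fr₁ = 2.06 (given).
By Bélanger, y₂/y₁ = ½[√(1 + 8Fr₁²) − 1] = ½[√34.95 − 1] = 2.46.
y₂ = 2.46 × 0.399 = 0.980 m.

y₂ = 0.980 m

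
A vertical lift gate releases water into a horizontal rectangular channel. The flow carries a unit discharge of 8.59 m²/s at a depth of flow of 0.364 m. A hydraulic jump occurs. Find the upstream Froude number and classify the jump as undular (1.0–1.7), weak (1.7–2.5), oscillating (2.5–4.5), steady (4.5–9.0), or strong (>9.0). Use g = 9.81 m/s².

V₁ = q/y₁ = 8.59/0.364 = 23.6 m/s. Fr₁ = V₁/√(g·y₁) = 23.6/√(9.81×0.364) = 12.5.
Fr₁ = 12.5 lies in the strong range.

Fr₁ = 12.5; strong jump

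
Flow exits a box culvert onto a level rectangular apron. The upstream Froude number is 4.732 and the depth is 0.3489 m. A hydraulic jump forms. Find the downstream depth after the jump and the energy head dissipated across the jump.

Fr₁ = 4.732 (given).
From the momentum equation for a rectangular channel, y₂/y₁ = ½[√(1 + 8Fr₁²) − 1] = ½[√180.13 − 1] = 6.211.
y₂ = 6.211 × 0.3489 = 2.167 m.
Head loss: ΔE = (y₂ − y₁)³/(4y₁y₂) = (2.167 − 0.3489)³/(4×0.3489×2.167) = 6.009/3.024 = 1.987 m.

y₂ = 2.167 m; ΔE = 1.987 m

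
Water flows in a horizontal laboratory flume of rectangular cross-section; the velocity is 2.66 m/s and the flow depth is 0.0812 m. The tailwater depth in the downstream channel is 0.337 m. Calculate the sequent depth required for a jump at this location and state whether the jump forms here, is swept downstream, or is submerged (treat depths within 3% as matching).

Fr₁ = V₁/√(g·y₁) = 2.66/√(9.81×0.0812) = 2.98.
Sequent-depth ratio: y₂/y₁ = ½[√(1 + 8Fr₁²) − 1] = ½[√72.06 − 1] = 3.74.
y₂ = 3.74 × 0.0812 = 0.304 m.
Tailwater y_tw = 0.337 m: y_tw > y₂, so the jump is submerged.

y₂ = 0.304 m; the jump is submerged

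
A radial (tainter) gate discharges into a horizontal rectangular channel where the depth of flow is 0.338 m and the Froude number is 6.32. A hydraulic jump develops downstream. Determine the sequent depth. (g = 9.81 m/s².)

y₂ = 2.86 m

Fr₁ = 6.32 (given).
From the momentum equation for a rectangular channel, y₂/y₁ = ½[√(1 + 8Fr₁²) − 1] = ½[√320.5 − 1] = 8.45.
y₂ = 8.45 × 0.338 = 2.86 m.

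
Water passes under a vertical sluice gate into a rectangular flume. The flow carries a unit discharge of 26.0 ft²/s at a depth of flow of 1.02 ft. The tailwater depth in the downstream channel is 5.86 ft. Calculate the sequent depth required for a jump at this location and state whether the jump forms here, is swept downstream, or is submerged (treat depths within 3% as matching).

V₁ = q/y₁ = 26.0/1.02 = 25.5 ft/s. Fr₁ = V₁/√(g·y₁) = 25.5/√(32.2×1.02) = 4.45.
Sequent-depth ratio: y₂/y₁ = ½[√(1 + 8Fr₁²) − 1] = ½[√159.3 − 1] = 5.81.
y₂ = 5.81 × 1.02 = 5.93 ft.
Tailwater y_tw = 5.86 ft: y_tw ≈ y₂, so the jump forms here.

y₂ = 5.93 ft; the jump forms here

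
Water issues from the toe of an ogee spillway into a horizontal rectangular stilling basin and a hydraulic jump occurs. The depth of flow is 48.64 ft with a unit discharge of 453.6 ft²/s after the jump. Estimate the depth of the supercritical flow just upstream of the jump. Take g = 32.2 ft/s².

V₂ = q/y₂ = 453.6/48.64 = 9.326 ft/s; Fr₂ = V₂/√(g·y₂) = 0.2356.
From the momentum equation (using Fr₂), y₁/y₂ = ½[√(1 + 8Fr₂²) − 1] = ½[√1.4442 − 1] = 0.1009.
y₁ = 0.1009 × 48.64 = 4.907 ft.

y₁ = 4.907 ft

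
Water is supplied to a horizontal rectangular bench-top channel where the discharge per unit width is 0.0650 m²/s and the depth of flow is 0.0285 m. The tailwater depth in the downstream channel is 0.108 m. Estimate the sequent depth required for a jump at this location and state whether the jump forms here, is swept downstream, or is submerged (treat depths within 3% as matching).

V₁ = q/y₁ = 0.0650/0.0285 = 2.28 m/s. Fr₁ = V₁/√(g·y₁) = 2.28/√(9.81×0.0285) = 4.31.
Conjugate-depth relation: y₂/y₁ = ½[√(1 + 8Fr₁²) − 1] = ½[√149.8 − 1] = 5.62.
y₂ = 5.62 × 0.0285 = 0.160 m.
Tailwater y_tw = 0.108 m: y_tw < y₂, so the jump is swept downstream.

y₂ = 0.160 m; the jump is swept downstream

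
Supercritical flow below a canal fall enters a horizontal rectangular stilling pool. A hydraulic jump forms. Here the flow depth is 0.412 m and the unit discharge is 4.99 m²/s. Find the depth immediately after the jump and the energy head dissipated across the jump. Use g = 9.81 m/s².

y₂ = 3.31 m; ΔE = 4.46 m

V₁ = q/y₁ = 4.99/0.412 = 12.1 m/s. Fr₁ = V₁/√(g·y₁) = 12.1/√(9.81×0.412) = 6.02.
From the momentum equation for a rectangular channel, y₂/y₁ = ½[√(1 + 8Fr₁²) − 1] = ½[√291.4 − 1] = 8.03.
y₂ = 8.03 × 0.412 = 3.31 m.
V₂ = q/y₂ = 4.99/3.31 = 1.51 m/s. E₁ = y₁ + V₁²/2g = 7.89 m; E₂ = y₂ + V₂²/2g = 3.43 m. ΔE = E₁ − E₂ = 4.46 m.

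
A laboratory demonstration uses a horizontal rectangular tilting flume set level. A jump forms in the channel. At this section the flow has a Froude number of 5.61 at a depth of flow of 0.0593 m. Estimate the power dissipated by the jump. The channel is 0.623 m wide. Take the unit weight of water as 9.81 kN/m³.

Fr₁ = 5.61 (given).
Sequent-depth ratio: y₂/y₁ = ½[√(1 + 8Fr₁²) − 1] = ½[√252.8 − 1] = 7.45.
y₂ = 7.45 × 0.0593 = 0.442 m.
Head loss: ΔE = (y₂ − y₁)³/(4y₁y₂) = (0.442 − 0.0593)³/(4×0.0593×0.442) = 0.0559/0.105 = 0.534 m.
V₁ = Fr₁·√(g·y₁) = 5.61×√(9.81×0.0593) = 4.28 m/s; q = V₁·y₁ = 0.254 m²/s. Q = q·b = 0.254 × 0.623 = 0.158 m³/s. P = γ·Q·ΔE = 9.81 × 0.158 × 0.534 = 0.828 kW.

P = 0.828 kW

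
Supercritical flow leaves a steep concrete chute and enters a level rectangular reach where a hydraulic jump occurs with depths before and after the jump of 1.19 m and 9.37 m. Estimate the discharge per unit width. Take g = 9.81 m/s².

For a rectangular channel the momentum equation gives q² = ½·g·y₁·y₂·(y₁ + y₂) = ½×9.81×1.19×9.37×10.6 = 578.
q = √578 = 24.0 m²/s.

q = 24.0 m²/s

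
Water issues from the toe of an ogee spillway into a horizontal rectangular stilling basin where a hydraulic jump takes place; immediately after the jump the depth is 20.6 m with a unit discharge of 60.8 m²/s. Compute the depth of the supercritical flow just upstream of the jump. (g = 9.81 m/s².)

V₂ = q/y₂ = 60.8/20.6 = 2.95 m/s; Fr₂ = V₂/√(g·y₂) = 0.208.
From the momentum equation (using Fr₂), y₁/y₂ = ½[√(1 + 8Fr₂²) − 1] = ½[√1.345 − 1] = 0.0798.
y₁ = 0.0798 × 20.6 = 1.64 m.

y₁ = 1.64 m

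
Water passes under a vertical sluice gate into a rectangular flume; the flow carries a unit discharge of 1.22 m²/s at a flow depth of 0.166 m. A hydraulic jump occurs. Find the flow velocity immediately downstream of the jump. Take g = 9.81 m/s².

V₁ = q/y₁ = 1.22/0.166 = 7.35 m/s. Fr₁ = V₁/√(g·y₁) = 7.35/√(9.81×0.166) = 5.76.
By Bélanger, y₂/y₁ = ½[√(1 + 8Fr₁²) − 1] = ½[√266.3 − 1] = 7.66.
y₂ = 7.66 × 0.166 = 1.27 m.
V₂ = q/y₂ = 1.22/1.27 = 0.959 m/s.

V₂ = 0.959 m/s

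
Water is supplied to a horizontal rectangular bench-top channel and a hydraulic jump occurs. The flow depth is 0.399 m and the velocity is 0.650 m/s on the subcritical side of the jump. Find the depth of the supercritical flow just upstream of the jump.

y₁ = 0.0728 m

Fr₂ = V₂/√(g·y₂) = 0.650/√(9.81×0.399) = 0.329.
From the momentum equation (using Fr₂), y₁/y₂ = ½[√(1 + 8Fr₂²) − 1] = ½[√1.864 − 1] = 0.183.
y₁ = 0.183 × 0.399 = 0.0728 m.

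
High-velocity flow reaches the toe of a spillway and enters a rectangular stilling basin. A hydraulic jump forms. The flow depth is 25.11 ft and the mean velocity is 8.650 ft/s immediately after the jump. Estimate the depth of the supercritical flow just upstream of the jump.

Fr₂ = V₂/√(g·y₂) = 8.650/√(32.2×25.11) = 0.3042.
The Bélanger relation is symmetric: y₁/y₂ = ½[√(1 + 8Fr₂²) − 1] = ½[√1.7403 − 1] = 0.1596.
y₁ = 0.1596 × 25.11 = 4.008 ft.

y₁ = 4.008 ft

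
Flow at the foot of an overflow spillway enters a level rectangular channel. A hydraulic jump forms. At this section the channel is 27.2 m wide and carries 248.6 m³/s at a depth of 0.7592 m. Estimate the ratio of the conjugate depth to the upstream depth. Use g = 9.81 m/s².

q = Q/b = 248.6/27.2 = 9.140 m²/s; V₁ = q/y₁ = 12.04 m/s. Fr₁ = V₁/√(g·y₁) = 4.411.
From the momentum equation for a rectangular channel, y₂/y₁ = ½[√(1 + 8Fr₁²) − 1] = ½[√156.67 − 1] = 5.758.

y₂/y₁ = 5.758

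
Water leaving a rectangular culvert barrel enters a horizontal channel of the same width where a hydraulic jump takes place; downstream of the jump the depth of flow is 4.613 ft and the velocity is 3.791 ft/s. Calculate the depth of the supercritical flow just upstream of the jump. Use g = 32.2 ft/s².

Fr₂ = V₂/√(g·y₂) = 3.791/√(32.2×4.613) = 0.3111.
Applying the sequent-depth relation in reverse, y₁/y₂ = ½[√(1 + 8Fr₂²) − 1] = ½[√1.7740 − 1] = 0.1660.
y₁ = 0.1660 × 4.613 = 0.7656 ft.

y₁ = 0.7656 ft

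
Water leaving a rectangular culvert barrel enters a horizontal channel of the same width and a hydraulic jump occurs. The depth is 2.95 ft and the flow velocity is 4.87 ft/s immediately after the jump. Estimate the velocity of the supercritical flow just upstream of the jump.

V₁ = 13.3 ft/s

Fr₂ = V₂/√(g·y₂) = 4.87/√(32.2×2.95) = 0.500.
From the momentum equation (using Fr₂), y₁/y₂ = ½[√(1 + 8Fr₂²) − 1] = ½[√2.997 − 1] = 0.366.
y₁ = 0.366 × 2.95 = 1.08 ft.
V₁ = q/y₁ = 14.4/1.08 = 13.3 ft/s.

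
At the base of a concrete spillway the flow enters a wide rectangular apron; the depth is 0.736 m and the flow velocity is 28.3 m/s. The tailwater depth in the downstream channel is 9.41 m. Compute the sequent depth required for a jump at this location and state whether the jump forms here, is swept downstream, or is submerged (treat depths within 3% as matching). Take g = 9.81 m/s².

Fr₁ = V₁/√(g·y₁) = 28.3/√(9.81×0.736) = 10.5.
Bélanger equation: y₂/y₁ = ½[√(1 + 8Fr₁²) − 1] = ½[√888.4 − 1] = 14.4.
y₂ = 14.4 × 0.736 = 10.6 m.
Tailwater y_tw = 9.41 m: y_tw < y₂, so the jump is swept downstream.

y₂ = 10.6 m; the jump is swept downstream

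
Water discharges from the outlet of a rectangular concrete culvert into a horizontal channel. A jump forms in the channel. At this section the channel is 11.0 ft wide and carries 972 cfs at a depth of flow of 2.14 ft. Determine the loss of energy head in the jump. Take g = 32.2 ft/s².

q = Q/b = 972/11.0 = 88.4 ft²/s; V₁ = q/y₁ = 41.3 ft/s. Fr₁ = V₁/√(g·y₁) = 4.97.
Conjugate-depth relation: y₂/y₁ = ½[√(1 + 8Fr₁²) − 1] = ½[√198.9 − 1] = 6.55.
y₂ = 6.55 × 2.14 = 14.0 ft.
Head loss: ΔE = (y₂ − y₁)³/(4y₁y₂) = (14.0 − 2.14)³/(4×2.14×14.0) = 1678/120 = 14.0 ft.

ΔE = 14.0 ft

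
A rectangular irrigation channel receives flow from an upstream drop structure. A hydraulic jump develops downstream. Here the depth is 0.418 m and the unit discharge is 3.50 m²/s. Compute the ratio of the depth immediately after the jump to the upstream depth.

V₁ = q/y₁ = 3.50/0.418 = 8.37 m/s. Fr₁ = V₁/√(g·y₁) = 8.37/√(9.81×0.418) = 4.13.
From the momentum equation for a rectangular channel, y₂/y₁ = ½[√(1 + 8Fr₁²) − 1] = ½[√137.8 − 1] = 5.37.

y₂/y₁ = 5.37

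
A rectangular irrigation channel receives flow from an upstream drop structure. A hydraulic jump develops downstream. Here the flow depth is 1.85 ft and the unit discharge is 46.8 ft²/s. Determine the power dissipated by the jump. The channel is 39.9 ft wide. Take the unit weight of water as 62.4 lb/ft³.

V₁ = q/y₁ = 46.8/1.85 = 25.3 ft/s. Fr₁ = V₁/√(g·y₁) = 25.3/√(32.2×1.85) = 3.28.
Bélanger equation: y₂/y₁ = ½[√(1 + 8Fr₁²) − 1] = ½[√86.94 − 1] = 4.16.
y₂ = 4.16 × 1.85 = 7.70 ft.
Head loss: ΔE = (y₂ − y₁)³/(4y₁y₂) = (7.70 − 1.85)³/(4×1.85×7.70) = 200/57.0 = 3.51 ft.
Q = q·b = 46.8 × 39.9 = 1867 cfs. P = γ·Q·ΔE/550 = 62.4 × 1867 × 3.51 / 550 = 744 hp.

P = 744 hp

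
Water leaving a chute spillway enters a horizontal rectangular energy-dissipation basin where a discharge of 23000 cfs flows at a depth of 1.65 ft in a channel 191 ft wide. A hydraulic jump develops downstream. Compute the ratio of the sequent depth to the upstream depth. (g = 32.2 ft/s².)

y₂/y₁ = 13.7

q = Q/b = 23000/191 = 120 ft²/s; V₁ = q/y₁ = 73.0 ft/s. Fr₁ = V₁/√(g·y₁) = 10.0.
From the momentum equation for a rectangular channel, y₂/y₁ = ½[√(1 + 8Fr₁²) − 1] = ½[√803.0 − 1] = 13.7.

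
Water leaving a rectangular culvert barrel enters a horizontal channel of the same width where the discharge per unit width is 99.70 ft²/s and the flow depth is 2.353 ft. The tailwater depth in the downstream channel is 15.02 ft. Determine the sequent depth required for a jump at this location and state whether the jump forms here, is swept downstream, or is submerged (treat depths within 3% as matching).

y₂ = 15.06 ft; the jump forms here

V₁ = q/y₁ = 99.70/2.353 = 42.37 ft/s. Fr₁ = V₁/√(g·y₁) = 42.37/√(32.2×2.353) = 4.868.
By Bélanger, y₂/y₁ = ½[√(1 + 8Fr₁²) − 1] = ½[√190.57 − 1] = 6.402.
y₂ = 6.402 × 2.353 = 15.06 ft.
Tailwater y_tw = 15.02 ft: y_tw ≈ y₂, so the jump forms here.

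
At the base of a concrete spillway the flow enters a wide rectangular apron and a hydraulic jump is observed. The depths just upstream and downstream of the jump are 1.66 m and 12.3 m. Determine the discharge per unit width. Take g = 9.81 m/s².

For a rectangular channel the momentum equation gives q² = ½·g·y₁·y₂·(y₁ + y₂) = ½×9.81×1.66×12.3×14.0 = 1398.
q = √1398 = 37.4 m²/s.

q = 37.4 m²/s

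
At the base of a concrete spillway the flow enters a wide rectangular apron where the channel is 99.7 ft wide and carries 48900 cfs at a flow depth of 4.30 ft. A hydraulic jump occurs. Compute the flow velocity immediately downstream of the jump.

V₂ = 8.63 ft/s

q = Q/b = 48900/99.7 = 490 ft²/s; V₁ = q/y₁ = 114 ft/s. Fr₁ = V₁/√(g·y₁) = 9.69.
Conjugate-depth relation: y₂/y₁ = ½[√(1 + 8Fr₁²) − 1] = ½[√752.7 − 1] = 13.2.
y₂ = 13.2 × 4.30 = 56.8 ft.
V₂ = q/y₂ = 490/56.8 = 8.63 ft/s.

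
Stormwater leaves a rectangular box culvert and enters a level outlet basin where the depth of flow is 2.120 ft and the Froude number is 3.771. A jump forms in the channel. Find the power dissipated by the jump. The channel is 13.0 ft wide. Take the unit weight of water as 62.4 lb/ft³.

Fr₁ = 3.771 (given).
Bélanger equation: y₂/y₁ = ½[√(1 + 8Fr₁²) − 1] = ½[√114.76 − 1] = 4.856.
y₂ = 4.856 × 2.120 = 10.30 ft.
V₁ = Fr₁·√(g·y₁) = 3.771×√(32.2×2.120) = 31.16 ft/s; q = V₁·y₁ = 66.05 ft²/s. V₂ = q/y₂ = 66.05/10.30 = 6.416 ft/s. E₁ = y₁ + V₁²/2g = 17.19 ft; E₂ = y₂ + V₂²/2g = 10.93 ft. ΔE = E₁ − E₂ = 6.259 ft.
Q = q·b = 66.05 × 13.0 = 858.7 cfs. P = γ·Q·ΔE/550 = 62.4 × 858.7 × 6.259 / 550 = 609.8 hp.

P = 609.8 hp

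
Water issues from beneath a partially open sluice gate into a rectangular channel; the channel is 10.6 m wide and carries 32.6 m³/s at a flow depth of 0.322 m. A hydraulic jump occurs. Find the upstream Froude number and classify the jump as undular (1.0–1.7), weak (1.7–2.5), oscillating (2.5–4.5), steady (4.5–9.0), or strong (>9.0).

Fr₁ = 5.37; steady jump

q = Q/b = 32.6/10.6 = 3.08 m²/s; V₁ = q/y₁ = 9.55 m/s. Fr₁ = V₁/√(g·y₁) = 5.37.
Fr₁ = 5.37 lies in the steady range.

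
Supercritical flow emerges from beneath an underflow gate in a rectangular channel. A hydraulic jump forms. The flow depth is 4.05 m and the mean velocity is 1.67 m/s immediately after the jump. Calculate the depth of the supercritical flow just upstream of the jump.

Fr₂ = V₂/√(g·y₂) = 1.67/√(9.81×4.05) = 0.265.
The Bélanger relation is symmetric: y₁/y₂ = ½[√(1 + 8Fr₂²) − 1] = ½[√1.562 − 1] = 0.125.
y₁ = 0.125 × 4.05 = 0.505 m.

y₁ = 0.505 m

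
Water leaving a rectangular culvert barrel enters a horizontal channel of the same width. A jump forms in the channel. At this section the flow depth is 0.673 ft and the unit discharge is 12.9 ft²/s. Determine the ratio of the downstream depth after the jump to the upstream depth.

y₂/y₁ = 5.34

V₁ = q/y₁ = 12.9/0.673 = 19.2 ft/s. Fr₁ = V₁/√(g·y₁) = 19.2/√(32.2×0.673) = 4.12.
By Bélanger, y₂/y₁ = ½[√(1 + 8Fr₁²) − 1] = ½[√136.6 − 1] = 5.34.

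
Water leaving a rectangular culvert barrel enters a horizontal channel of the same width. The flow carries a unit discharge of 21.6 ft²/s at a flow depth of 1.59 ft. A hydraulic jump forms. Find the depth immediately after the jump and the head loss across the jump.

y₂ = 3.55 ft; ΔE = 0.332 ft

V₁ = q/y₁ = 21.6/1.59 = 13.6 ft/s. Fr₁ = V₁/√(g·y₁) = 13.6/√(32.2×1.59) = 1.90.
Sequent-depth ratio: y₂/y₁ = ½[√(1 + 8Fr₁²) − 1] = ½[√29.84 − 1] = 2.23.
y₂ = 2.23 × 1.59 = 3.55 ft.
V₂ = q/y₂ = 21.6/3.55 = 6.09 ft/s. E₁ = y₁ + V₁²/2g = 4.46 ft; E₂ = y₂ + V₂²/2g = 4.12 ft. ΔE = E₁ − E₂ = 0.332 ft.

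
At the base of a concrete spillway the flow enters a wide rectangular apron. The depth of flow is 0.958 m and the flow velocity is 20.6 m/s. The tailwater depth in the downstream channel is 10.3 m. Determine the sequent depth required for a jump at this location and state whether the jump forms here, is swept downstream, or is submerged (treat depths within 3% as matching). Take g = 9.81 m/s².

Fr₁ = V₁/√(g·y₁) = 20.6/√(9.81×0.958) = 6.72.
By Bélanger, y₂/y₁ = ½[√(1 + 8Fr₁²) − 1] = ½[√362.2 − 1] = 9.02.
y₂ = 9.02 × 0.958 = 8.64 m.
Tailwater y_tw = 10.3 m: y_tw > y₂, so the jump is submerged.

y₂ = 8.64 m; the jump is submerged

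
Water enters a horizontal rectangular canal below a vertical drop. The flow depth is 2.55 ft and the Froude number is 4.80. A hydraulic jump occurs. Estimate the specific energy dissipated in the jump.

Fr₁ = 4.80 (given).
Sequent-depth ratio: y₂/y₁ = ½[√(1 + 8Fr₁²) − 1] = ½[√185.3 − 1] = 6.31.
y₂ = 6.31 × 2.55 = 16.1 ft.
V₁ = Fr₁·√(g·y₁) = 4.80×√(32.2×2.55) = 43.5 ft/s; q = V₁·y₁ = 111 ft²/s. V₂ = q/y₂ = 111/16.1 = 6.90 ft/s. E₁ = y₁ + V₁²/2g = 31.9 ft; E₂ = y₂ + V₂²/2g = 16.8 ft. ΔE = E₁ − E₂ = 15.1 ft.

ΔE = 15.1 ft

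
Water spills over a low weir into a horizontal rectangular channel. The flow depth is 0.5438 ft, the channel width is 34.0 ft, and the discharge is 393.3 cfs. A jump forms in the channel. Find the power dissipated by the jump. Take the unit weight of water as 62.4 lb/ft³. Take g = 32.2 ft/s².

P = 168.1 hp

q = Q/b = 393.3/34.0 = 11.57 ft²/s; V₁ = q/y₁ = 21.27 ft/s. Fr₁ = V₁/√(g·y₁) = 5.083.
By Bélanger, y₂/y₁ = ½[√(1 + 8Fr₁²) − 1] = ½[√207.73 − 1] = 6.706.
y₂ = 6.706 × 0.5438 = 3.647 ft.
V₂ = q/y₂ = 11.57/3.647 = 3.172 ft/s. E₁ = y₁ + V₁²/2g = 7.570 ft; E₂ = y₂ + V₂²/2g = 3.803 ft. ΔE = E₁ − E₂ = 3.767 ft.
P = γ·Q·ΔE/550 = 62.4 × 393.3 × 3.767 / 550 = 168.1 hp.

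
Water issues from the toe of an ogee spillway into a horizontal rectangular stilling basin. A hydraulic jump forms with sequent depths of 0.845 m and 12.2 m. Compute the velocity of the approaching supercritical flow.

For a rectangular channel the momentum equation gives q² = ½·g·y₁·y₂·(y₁ + y₂) = ½×9.81×0.845×12.2×13.0 = 660.
q = √660 = 25.7 m²/s.
V₁ = q/y₁ = 25.7/0.845 = 30.4 m/s.

V₁ = 30.4 m/s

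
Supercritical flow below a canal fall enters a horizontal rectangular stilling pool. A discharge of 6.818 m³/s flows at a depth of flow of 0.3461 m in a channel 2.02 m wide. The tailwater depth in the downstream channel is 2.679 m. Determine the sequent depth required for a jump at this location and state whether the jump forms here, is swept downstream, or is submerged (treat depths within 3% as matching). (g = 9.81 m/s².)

y₂ = 2.423 m; the jump is submerged

q = Q/b = 6.818/2.02 = 3.375 m²/s; V₁ = q/y₁ = 9.752 m/s. Fr₁ = V₁/√(g·y₁) = 5.293.
By Bélanger, y₂/y₁ = ½[√(1 + 8Fr₁²) − 1] = ½[√225.09 − 1] = 7.002.
y₂ = 7.002 × 0.3461 = 2.423 m.
Tailwater y_tw = 2.679 m: y_tw > y₂, so the jump is submerged.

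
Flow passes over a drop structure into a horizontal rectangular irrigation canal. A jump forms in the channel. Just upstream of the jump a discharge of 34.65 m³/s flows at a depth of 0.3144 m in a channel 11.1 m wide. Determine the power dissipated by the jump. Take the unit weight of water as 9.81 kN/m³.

P = 981.8 kW

q = Q/b = 34.65/11.1 = 3.122 m²/s; V₁ = q/y₁ = 9.929 m/s. Fr₁ = V₁/√(g·y₁) = 5.654.
By Bélanger, y₂/y₁ = ½[√(1 + 8Fr₁²) − 1] = ½[√256.70 − 1] = 7.511.
y₂ = 7.511 × 0.3144 = 2.361 m.
V₂ = q/y₂ = 3.122/2.361 = 1.322 m/s. E₁ = y₁ + V₁²/2g = 5.339 m; E₂ = y₂ + V₂²/2g = 2.451 m. ΔE = E₁ − E₂ = 2.888 m.
P = γ·Q·ΔE = 9.81 × 34.65 × 2.888 = 981.8 kW.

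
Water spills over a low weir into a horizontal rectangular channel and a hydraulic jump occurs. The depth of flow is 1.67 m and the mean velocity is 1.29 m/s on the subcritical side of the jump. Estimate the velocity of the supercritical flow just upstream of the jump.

Fr₂ = V₂/√(g·y₂) = 1.29/√(9.81×1.67) = 0.319.
The Bélanger relation is symmetric: y₁/y₂ = ½[√(1 + 8Fr₂²) − 1] = ½[√1.813 − 1] = 0.173.
y₁ = 0.173 × 1.67 = 0.289 m.
V₁ = q/y₁ = 2.15/0.289 = 7.45 m/s.

V₁ = 7.45 m/s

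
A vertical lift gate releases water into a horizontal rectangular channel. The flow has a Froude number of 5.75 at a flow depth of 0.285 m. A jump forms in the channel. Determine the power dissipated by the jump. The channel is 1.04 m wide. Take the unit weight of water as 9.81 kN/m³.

Fr₁ = 5.75 (given).
Sequent-depth ratio: y₂/y₁ = ½[√(1 + 8Fr₁²) − 1] = ½[√265.5 − 1] = 7.65.
y₂ = 7.65 × 0.285 = 2.18 m.
Head loss: ΔE = (y₂ − y₁)³/(4y₁y₂) = (2.18 − 0.285)³/(4×0.285×2.18) = 6.80/2.48 = 2.74 m.
V₁ = Fr₁·√(g·y₁) = 5.75×√(9.81×0.285) = 9.61 m/s; q = V₁·y₁ = 2.74 m²/s. Q = q·b = 2.74 × 1.04 = 2.85 m³/s. P = γ·Q·ΔE = 9.81 × 2.85 × 2.74 = 76.5 kW.

P = 76.5 kW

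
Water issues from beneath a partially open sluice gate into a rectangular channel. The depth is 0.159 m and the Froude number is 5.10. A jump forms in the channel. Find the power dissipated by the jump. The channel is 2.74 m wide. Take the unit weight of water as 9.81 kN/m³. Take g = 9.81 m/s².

Fr₁ = 5.10 (given).
Bélanger equation: y₂/y₁ = ½[√(1 + 8Fr₁²) − 1] = ½[√209.1 − 1] = 6.73.
y₂ = 6.73 × 0.159 = 1.07 m.
Head loss: ΔE = (y₂ − y₁)³/(4y₁y₂) = (1.07 − 0.159)³/(4×0.159×1.07) = 0.756/0.681 = 1.11 m.
V₁ = Fr₁·√(g·y₁) = 5.10×√(9.81×0.159) = 6.37 m/s; q = V₁·y₁ = 1.01 m²/s. Q = q·b = 1.01 × 2.74 = 2.77 m³/s. P = γ·Q·ΔE = 9.81 × 2.77 × 1.11 = 30.2 kW.

P = 30.2 kW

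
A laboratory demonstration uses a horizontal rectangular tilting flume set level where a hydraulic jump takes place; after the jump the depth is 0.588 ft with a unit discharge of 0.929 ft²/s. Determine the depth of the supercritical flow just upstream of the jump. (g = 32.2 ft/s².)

y₁ = 0.127 ft

V₂ = q/y₂ = 0.929/0.588 = 1.58 ft/s; Fr₂ = V₂/√(g·y₂) = 0.363.
Since the conjugate-depth ratio holds either way, y₁/y₂ = ½[√(1 + 8Fr₂²) − 1] = ½[√2.055 − 1] = 0.217.
y₁ = 0.217 × 0.588 = 0.127 ft.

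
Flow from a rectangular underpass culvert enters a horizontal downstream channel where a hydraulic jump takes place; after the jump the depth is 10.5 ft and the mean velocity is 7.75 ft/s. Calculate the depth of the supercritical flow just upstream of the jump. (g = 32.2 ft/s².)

Fr₂ = V₂/√(g·y₂) = 7.75/√(32.2×10.5) = 0.421.
The Bélanger relation is symmetric: y₁/y₂ = ½[√(1 + 8Fr₂²) − 1] = ½[√2.421 − 1] = 0.278.
y₁ = 0.278 × 10.5 = 2.92 ft.

y₁ = 2.92 ft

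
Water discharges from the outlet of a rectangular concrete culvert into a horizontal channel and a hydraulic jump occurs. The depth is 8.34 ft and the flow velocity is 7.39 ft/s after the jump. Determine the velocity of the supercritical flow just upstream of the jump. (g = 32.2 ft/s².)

V₁ = 23.8 ft/s

Fr₂ = V₂/√(g·y₂) = 7.39/√(32.2×8.34) = 0.451.
Since the conjugate-depth ratio holds either way, y₁/y₂ = ½[√(1 + 8Fr₂²) − 1] = ½[√2.627 − 1] = 0.310.
y₁ = 0.310 × 8.34 = 2.59 ft.
V₁ = q/y₁ = 61.6/2.59 = 23.8 ft/s.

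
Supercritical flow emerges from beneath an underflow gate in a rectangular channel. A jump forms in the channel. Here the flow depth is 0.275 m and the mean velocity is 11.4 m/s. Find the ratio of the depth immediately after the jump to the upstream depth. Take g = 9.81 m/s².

y₂/y₁ = 9.33

Fr₁ = V₁/√(g·y₁) = 11.4/√(9.81×0.275) = 6.94.
Bélanger equation: y₂/y₁ = ½[√(1 + 8Fr₁²) − 1] = ½[√386.4 − 1] = 9.33.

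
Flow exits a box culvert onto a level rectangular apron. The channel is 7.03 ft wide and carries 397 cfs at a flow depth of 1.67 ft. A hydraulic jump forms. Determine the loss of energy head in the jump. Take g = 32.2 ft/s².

ΔE = 8.85 ft

q = Q/b = 397/7.03 = 56.5 ft²/s; V₁ = q/y₁ = 33.8 ft/s. Fr₁ = V₁/√(g·y₁) = 4.61.
By Bélanger, y₂/y₁ = ½[√(1 + 8Fr₁²) − 1] = ½[√171.1 − 1] = 6.04.
y₂ = 6.04 × 1.67 = 10.1 ft.
V₂ = q/y₂ = 56.5/10.1 = 5.60 ft/s. E₁ = y₁ + V₁²/2g = 19.4 ft; E₂ = y₂ + V₂²/2g = 10.6 ft. ΔE = E₁ − E₂ = 8.85 ft.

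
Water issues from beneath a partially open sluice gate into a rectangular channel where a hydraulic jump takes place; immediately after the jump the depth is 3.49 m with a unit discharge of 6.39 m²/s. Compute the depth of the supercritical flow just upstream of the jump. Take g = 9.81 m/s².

V₂ = q/y₂ = 6.39/3.49 = 1.83 m/s; Fr₂ = V₂/√(g·y₂) = 0.313.
Applying the sequent-depth relation in reverse, y₁/y₂ = ½[√(1 + 8Fr₂²) − 1] = ½[√1.783 − 1] = 0.168.
y₁ = 0.168 × 3.49 = 0.585 m.

y₁ = 0.585 m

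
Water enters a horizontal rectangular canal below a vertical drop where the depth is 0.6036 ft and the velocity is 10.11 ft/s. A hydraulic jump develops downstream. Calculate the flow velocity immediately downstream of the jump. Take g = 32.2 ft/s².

Fr₁ = V₁/√(g·y₁) = 10.11/√(32.2×0.6036) = 2.293.
From the momentum equation for a rectangular channel, y₂/y₁ = ½[√(1 + 8Fr₁²) − 1] = ½[√43.071 − 1] = 2.781.
y₂ = 2.781 × 0.6036 = 1.679 ft.
q = V₁·y₁ = 10.11 × 0.6036 = 6.102 ft²/s.
V₂ = q/y₂ = 6.102/1.679 = 3.635 ft/s.

V₂ = 3.635 ft/s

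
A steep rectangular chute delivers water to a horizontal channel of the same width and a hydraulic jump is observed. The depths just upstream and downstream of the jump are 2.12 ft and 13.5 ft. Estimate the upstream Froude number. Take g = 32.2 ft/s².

For a rectangular channel the momentum equation gives q² = ½·g·y₁·y₂·(y₁ + y₂) = ½×32.2×2.12×13.5×15.6 = 7197.
q = √7197 = 84.8 ft²/s.
V₁ = q/y₁ = 40.0 ft/s; Fr₁ = V₁/√(g·y₁) = 4.84.

Fr₁ = 4.84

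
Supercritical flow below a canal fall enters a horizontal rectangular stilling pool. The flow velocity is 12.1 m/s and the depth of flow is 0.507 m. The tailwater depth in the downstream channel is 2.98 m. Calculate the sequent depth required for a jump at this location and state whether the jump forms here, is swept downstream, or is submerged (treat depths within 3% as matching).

y₂ = 3.64 m; the jump is swept downstream

Fr₁ = V₁/√(g·y₁) = 12.1/√(9.81×0.507) = 5.43.
From the momentum equation for a rectangular channel, y₂/y₁ = ½[√(1 + 8Fr₁²) − 1] = ½[√236.5 − 1] = 7.19.
y₂ = 7.19 × 0.507 = 3.64 m.
Tailwater y_tw = 2.98 m: y_tw < y₂, so the jump is swept downstream.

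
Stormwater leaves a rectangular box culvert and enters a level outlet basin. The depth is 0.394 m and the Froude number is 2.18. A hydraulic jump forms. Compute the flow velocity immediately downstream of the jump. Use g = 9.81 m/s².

Fr₁ = 2.18 (given).
By Bélanger, y₂/y₁ = ½[√(1 + 8Fr₁²) − 1] = ½[√39.02 − 1] = 2.62.
y₂ = 2.62 × 0.394 = 1.03 m.
V₁ = Fr₁·√(g·y₁) = 2.18×√(9.81×0.394) = 4.29 m/s; q = V₁·y₁ = 1.69 m²/s.
V₂ = q/y₂ = 1.69/1.03 = 1.63 m/s.

V₂ = 1.63 m/s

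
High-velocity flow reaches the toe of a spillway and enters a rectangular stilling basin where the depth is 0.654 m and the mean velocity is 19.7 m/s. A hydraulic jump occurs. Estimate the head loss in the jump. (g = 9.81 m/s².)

Fr₁ = V₁/√(g·y₁) = 19.7/√(9.81×0.654) = 7.78.
Bélanger equation: y₂/y₁ = ½[√(1 + 8Fr₁²) − 1] = ½[√484.9 − 1] = 10.5.
y₂ = 10.5 × 0.654 = 6.87 m.
Head loss: ΔE = (y₂ − y₁)³/(4y₁y₂) = (6.87 − 0.654)³/(4×0.654×6.87) = 241/18.0 = 13.4 m.

ΔE = 13.4 m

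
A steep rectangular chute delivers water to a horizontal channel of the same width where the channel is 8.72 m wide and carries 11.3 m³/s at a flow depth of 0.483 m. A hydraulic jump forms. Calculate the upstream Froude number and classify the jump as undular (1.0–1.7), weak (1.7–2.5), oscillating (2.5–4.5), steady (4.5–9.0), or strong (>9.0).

Fr₁ = 1.23; undular jump

q = Q/b = 11.3/8.72 = 1.30 m²/s; V₁ = q/y₁ = 2.68 m/s. Fr₁ = V₁/√(g·y₁) = 1.23.
Fr₁ = 1.23 lies in the undular range.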